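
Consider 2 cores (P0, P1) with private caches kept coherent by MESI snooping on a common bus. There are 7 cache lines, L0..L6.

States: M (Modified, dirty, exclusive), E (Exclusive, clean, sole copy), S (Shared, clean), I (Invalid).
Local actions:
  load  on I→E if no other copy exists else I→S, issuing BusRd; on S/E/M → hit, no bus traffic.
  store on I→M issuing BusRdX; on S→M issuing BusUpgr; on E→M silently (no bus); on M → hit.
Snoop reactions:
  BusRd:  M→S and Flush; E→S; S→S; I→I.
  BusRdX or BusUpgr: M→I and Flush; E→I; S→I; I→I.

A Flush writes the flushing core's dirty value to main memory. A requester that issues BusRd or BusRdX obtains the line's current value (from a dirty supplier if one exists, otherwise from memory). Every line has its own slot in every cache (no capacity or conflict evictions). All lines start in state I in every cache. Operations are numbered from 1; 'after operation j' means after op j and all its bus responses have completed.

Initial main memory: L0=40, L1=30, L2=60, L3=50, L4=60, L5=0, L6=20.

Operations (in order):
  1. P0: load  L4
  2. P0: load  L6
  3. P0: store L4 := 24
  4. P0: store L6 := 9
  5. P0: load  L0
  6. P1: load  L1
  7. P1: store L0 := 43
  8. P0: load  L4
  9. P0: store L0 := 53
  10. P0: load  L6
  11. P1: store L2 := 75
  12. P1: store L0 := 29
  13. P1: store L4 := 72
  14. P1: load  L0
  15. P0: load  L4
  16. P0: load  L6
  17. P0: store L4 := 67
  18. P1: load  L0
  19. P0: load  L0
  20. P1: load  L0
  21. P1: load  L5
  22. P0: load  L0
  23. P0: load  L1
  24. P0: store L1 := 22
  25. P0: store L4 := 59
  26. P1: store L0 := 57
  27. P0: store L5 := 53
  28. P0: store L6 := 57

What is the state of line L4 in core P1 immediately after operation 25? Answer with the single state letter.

1. P0: load  L4  bus=[BusRd]  L4: P0=E P1=I  mem[L4]=60
2. P0: load  L6  bus=[BusRd]  L6: P0=E P1=I  mem[L6]=20
3. P0: store L4 := 24  bus=[-]  L4: P0=M P1=I  mem[L4]=60
4. P0: store L6 := 9  bus=[-]  L6: P0=M P1=I  mem[L6]=20
5. P0: load  L0  bus=[BusRd]  L0: P0=E P1=I  mem[L0]=40
6. P1: load  L1  bus=[BusRd]  L1: P0=I P1=E  mem[L1]=30
7. P1: store L0 := 43  bus=[BusRdX]  L0: P0=I P1=M  mem[L0]=40
8. P0: load  L4  bus=[-]  L4: P0=M P1=I  mem[L4]=60
9. P0: store L0 := 53  bus=[BusRdX,Flush]  L0: P0=M P1=I  mem[L0]=43
10. P0: load  L6  bus=[-]  L6: P0=M P1=I  mem[L6]=20
11. P1: store L2 := 75  bus=[BusRdX]  L2: P0=I P1=M  mem[L2]=60
12. P1: store L0 := 29  bus=[BusRdX,Flush]  L0: P0=I P1=M  mem[L0]=53
13. P1: store L4 := 72  bus=[BusRdX,Flush]  L4: P0=I P1=M  mem[L4]=24
14. P1: load  L0  bus=[-]  L0: P0=I P1=M  mem[L0]=53
15. P0: load  L4  bus=[BusRd,Flush]  L4: P0=S P1=S  mem[L4]=72
16. P0: load  L6  bus=[-]  L6: P0=M P1=I  mem[L6]=20
17. P0: store L4 := 67  bus=[BusUpgr]  L4: P0=M P1=I  mem[L4]=72
18. P1: load  L0  bus=[-]  L0: P0=I P1=M  mem[L0]=53
19. P0: load  L0  bus=[BusRd,Flush]  L0: P0=S P1=S  mem[L0]=29
20. P1: load  L0  bus=[-]  L0: P0=S P1=S  mem[L0]=29
21. P1: load  L5  bus=[BusRd]  L5: P0=I P1=E  mem[L5]=0
22. P0: load  L0  bus=[-]  L0: P0=S P1=S  mem[L0]=29
23. P0: load  L1  bus=[BusRd]  L1: P0=S P1=S  mem[L1]=30
24. P0: store L1 := 22  bus=[BusUpgr]  L1: P0=M P1=I  mem[L1]=30
25. P0: store L4 := 59  bus=[-]  L4: P0=M P1=I  mem[L4]=72
26. P1: store L0 := 57  bus=[BusUpgr]  L0: P0=I P1=M  mem[L0]=29
27. P0: store L5 := 53  bus=[BusRdX]  L5: P0=M P1=I  mem[L5]=0
28. P0: store L6 := 57  bus=[-]  L6: P0=M P1=I  mem[L6]=20

state = I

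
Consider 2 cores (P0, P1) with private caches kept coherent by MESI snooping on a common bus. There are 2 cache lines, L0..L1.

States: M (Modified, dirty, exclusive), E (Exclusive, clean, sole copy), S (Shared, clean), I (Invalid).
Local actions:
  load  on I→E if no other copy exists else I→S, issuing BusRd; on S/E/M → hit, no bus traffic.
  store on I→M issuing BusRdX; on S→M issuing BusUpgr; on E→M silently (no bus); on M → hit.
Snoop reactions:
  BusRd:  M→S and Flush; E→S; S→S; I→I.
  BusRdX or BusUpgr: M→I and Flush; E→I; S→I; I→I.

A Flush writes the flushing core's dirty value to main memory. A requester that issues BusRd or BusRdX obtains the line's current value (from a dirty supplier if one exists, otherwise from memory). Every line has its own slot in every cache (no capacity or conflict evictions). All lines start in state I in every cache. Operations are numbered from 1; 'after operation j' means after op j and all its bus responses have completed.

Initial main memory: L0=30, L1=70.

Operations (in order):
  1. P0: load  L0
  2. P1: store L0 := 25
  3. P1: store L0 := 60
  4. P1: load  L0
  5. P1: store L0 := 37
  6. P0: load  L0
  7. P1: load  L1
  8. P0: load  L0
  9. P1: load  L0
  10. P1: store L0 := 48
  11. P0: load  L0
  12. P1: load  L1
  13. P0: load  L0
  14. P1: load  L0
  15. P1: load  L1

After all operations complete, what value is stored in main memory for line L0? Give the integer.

step 1: P0: load  L0  ⟶  EI  (L0)  txn=BusRd  M[L0]=30
step 2: P1: store L0 := 25  ⟶  IM  (L0)  txn=BusRdX  M[L0]=30
step 3: P1: store L0 := 60  ⟶  IM  (L0)  txn=∅  M[L0]=30
step 4: P1: load  L0  ⟶  IM  (L0)  txn=∅  M[L0]=30
step 5: P1: store L0 := 37  ⟶  IM  (L0)  txn=∅  M[L0]=30
step 6: P0: load  L0  ⟶  SS  (L0)  txn=BusRd+Flush  M[L0]=37
step 7: P1: load  L1  ⟶  IE  (L1)  txn=BusRd  M[L1]=70
step 8: P0: load  L0  ⟶  SS  (L0)  txn=∅  M[L0]=37
step 9: P1: load  L0  ⟶  SS  (L0)  txn=∅  M[L0]=37
step 10: P1: store L0 := 48  ⟶  IM  (L0)  txn=BusUpgr  M[L0]=37
step 11: P0: load  L0  ⟶  SS  (L0)  txn=BusRd+Flush  M[L0]=48
step 12: P1: load  L1  ⟶  IE  (L1)  txn=∅  M[L1]=70
step 13: P0: load  L0  ⟶  SS  (L0)  txn=∅  M[L0]=48
step 14: P1: load  L0  ⟶  SS  (L0)  txn=∅  M[L0]=48
step 15: P1: load  L1  ⟶  IE  (L1)  txn=∅  M[L1]=70

memory[L0] = 48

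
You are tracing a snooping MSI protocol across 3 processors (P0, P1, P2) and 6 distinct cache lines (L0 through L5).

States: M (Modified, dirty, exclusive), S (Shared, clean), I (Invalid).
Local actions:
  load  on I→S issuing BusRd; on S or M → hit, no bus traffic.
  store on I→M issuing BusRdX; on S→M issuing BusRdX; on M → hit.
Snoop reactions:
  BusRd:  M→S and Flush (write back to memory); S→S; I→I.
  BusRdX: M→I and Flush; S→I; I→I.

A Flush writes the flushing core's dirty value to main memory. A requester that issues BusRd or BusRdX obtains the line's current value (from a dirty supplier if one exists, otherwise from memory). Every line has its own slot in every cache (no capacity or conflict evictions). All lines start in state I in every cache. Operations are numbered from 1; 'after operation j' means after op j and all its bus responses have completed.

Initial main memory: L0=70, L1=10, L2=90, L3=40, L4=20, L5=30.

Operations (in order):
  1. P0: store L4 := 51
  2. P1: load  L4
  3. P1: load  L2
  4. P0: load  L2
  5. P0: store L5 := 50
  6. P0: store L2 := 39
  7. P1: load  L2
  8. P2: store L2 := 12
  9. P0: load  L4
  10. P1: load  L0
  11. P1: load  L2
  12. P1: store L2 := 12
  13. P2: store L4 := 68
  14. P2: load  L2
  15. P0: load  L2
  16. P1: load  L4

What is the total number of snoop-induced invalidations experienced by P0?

invalidations = 2

1. P0: store L4 := 51  bus=[BusRdX]  L4: P0=M P1=I P2=I  mem[L4]=20
2. P1: load  L4  bus=[BusRd,Flush]  L4: P0=S P1=S P2=I  mem[L4]=51
3. P1: load  L2  bus=[BusRd]  L2: P0=I P1=S P2=I  mem[L2]=90
4. P0: load  L2  bus=[BusRd]  L2: P0=S P1=S P2=I  mem[L2]=90
5. P0: store L5 := 50  bus=[BusRdX]  L5: P0=M P1=I P2=I  mem[L5]=30
6. P0: store L2 := 39  bus=[BusRdX]  L2: P0=M P1=I P2=I  mem[L2]=90
7. P1: load  L2  bus=[BusRd,Flush]  L2: P0=S P1=S P2=I  mem[L2]=39
8. P2: store L2 := 12  bus=[BusRdX]  L2: P0=I P1=I P2=M  mem[L2]=39
9. P0: load  L4  bus=[-]  L4: P0=S P1=S P2=I  mem[L4]=51
10. P1: load  L0  bus=[BusRd]  L0: P0=I P1=S P2=I  mem[L0]=70
11. P1: load  L2  bus=[BusRd,Flush]  L2: P0=I P1=S P2=S  mem[L2]=12
12. P1: store L2 := 12  bus=[BusRdX]  L2: P0=I P1=M P2=I  mem[L2]=12
13. P2: store L4 := 68  bus=[BusRdX]  L4: P0=I P1=I P2=M  mem[L4]=51
14. P2: load  L2  bus=[BusRd,Flush]  L2: P0=I P1=S P2=S  mem[L2]=12
15. P0: load  L2  bus=[BusRd]  L2: P0=S P1=S P2=S  mem[L2]=12
16. P1: load  L4  bus=[BusRd,Flush]  L4: P0=I P1=S P2=S  mem[L4]=68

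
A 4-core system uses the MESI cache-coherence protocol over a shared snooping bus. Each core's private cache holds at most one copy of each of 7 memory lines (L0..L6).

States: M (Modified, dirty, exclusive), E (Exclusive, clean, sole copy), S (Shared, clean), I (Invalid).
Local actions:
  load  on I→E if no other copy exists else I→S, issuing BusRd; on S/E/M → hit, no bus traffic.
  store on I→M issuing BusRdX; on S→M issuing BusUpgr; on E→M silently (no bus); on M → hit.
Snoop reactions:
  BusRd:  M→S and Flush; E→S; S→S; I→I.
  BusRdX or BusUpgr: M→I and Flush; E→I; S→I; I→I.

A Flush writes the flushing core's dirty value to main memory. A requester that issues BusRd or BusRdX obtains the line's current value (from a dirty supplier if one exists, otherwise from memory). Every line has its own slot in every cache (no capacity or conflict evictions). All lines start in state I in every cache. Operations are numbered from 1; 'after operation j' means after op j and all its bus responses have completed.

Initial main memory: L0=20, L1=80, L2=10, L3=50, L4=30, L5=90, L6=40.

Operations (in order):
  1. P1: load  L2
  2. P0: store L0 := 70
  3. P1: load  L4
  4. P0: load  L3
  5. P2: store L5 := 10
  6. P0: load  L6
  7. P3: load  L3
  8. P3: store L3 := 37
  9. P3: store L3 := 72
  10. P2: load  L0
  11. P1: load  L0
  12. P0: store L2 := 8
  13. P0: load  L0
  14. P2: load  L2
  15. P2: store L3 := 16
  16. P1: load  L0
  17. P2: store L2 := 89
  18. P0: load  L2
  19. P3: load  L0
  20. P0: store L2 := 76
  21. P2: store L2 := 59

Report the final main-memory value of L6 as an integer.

memory[L6] = 40

[1] P1: load  L2 | P0:I, P1:E(10), P2:I, P3:I | bus: BusRd
[2] P0: store L0 := 70 | P0:M(70), P1:I, P2:I, P3:I | bus: BusRdX
[3] P1: load  L4 | P0:I, P1:E(30), P2:I, P3:I | bus: BusRd
[4] P0: load  L3 | P0:E(50), P1:I, P2:I, P3:I | bus: BusRd
[5] P2: store L5 := 10 | P0:I, P1:I, P2:M(10), P3:I | bus: BusRdX
[6] P0: load  L6 | P0:E(40), P1:I, P2:I, P3:I | bus: BusRd
[7] P3: load  L3 | P0:S(50), P1:I, P2:I, P3:S(50) | bus: BusRd
[8] P3: store L3 := 37 | P0:I, P1:I, P2:I, P3:M(37) | bus: BusUpgr
[9] P3: store L3 := 72 | P0:I, P1:I, P2:I, P3:M(72) | bus: none
[10] P2: load  L0 | P0:S(70), P1:I, P2:S(70), P3:I | bus: BusRd,Flush
[11] P1: load  L0 | P0:S(70), P1:S(70), P2:S(70), P3:I | bus: BusRd
[12] P0: store L2 := 8 | P0:M(8), P1:I, P2:I, P3:I | bus: BusRdX
[13] P0: load  L0 | P0:S(70), P1:S(70), P2:S(70), P3:I | bus: none
[14] P2: load  L2 | P0:S(8), P1:I, P2:S(8), P3:I | bus: BusRd,Flush
[15] P2: store L3 := 16 | P0:I, P1:I, P2:M(16), P3:I | bus: BusRdX,Flush
[16] P1: load  L0 | P0:S(70), P1:S(70), P2:S(70), P3:I | bus: none
[17] P2: store L2 := 89 | P0:I, P1:I, P2:M(89), P3:I | bus: BusUpgr
[18] P0: load  L2 | P0:S(89), P1:I, P2:S(89), P3:I | bus: BusRd,Flush
[19] P3: load  L0 | P0:S(70), P1:S(70), P2:S(70), P3:S(70) | bus: BusRd
[20] P0: store L2 := 76 | P0:M(76), P1:I, P2:I, P3:I | bus: BusUpgr
[21] P2: store L2 := 59 | P0:I, P1:I, P2:M(59), P3:I | bus: BusRdX,Flush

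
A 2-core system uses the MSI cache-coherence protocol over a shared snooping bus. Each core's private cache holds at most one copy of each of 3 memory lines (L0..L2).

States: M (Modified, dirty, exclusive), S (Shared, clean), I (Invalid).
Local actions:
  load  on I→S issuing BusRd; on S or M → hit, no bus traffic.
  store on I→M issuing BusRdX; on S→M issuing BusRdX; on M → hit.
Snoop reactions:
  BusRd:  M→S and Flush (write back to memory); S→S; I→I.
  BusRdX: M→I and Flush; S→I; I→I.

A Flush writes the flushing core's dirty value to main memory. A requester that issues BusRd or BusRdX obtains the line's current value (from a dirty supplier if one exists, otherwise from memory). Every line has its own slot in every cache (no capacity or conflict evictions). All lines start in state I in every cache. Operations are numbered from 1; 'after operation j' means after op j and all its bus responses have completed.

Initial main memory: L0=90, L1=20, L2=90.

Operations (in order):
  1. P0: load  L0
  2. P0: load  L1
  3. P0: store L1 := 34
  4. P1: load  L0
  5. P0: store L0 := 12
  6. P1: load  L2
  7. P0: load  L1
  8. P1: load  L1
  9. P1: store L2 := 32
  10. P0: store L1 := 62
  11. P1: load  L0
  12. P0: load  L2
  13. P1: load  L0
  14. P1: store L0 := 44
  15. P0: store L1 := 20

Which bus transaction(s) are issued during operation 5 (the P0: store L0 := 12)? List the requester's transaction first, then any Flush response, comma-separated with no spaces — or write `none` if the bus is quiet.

bus = BusRdX

  op1 P0: load  L0 → S/I on L0; bus BusRd; mem=90
  op2 P0: load  L1 → S/I on L1; bus BusRd; mem=20
  op3 P0: store L1 := 34 → M/I on L1; bus BusRdX; mem=20
  op4 P1: load  L0 → S/S on L0; bus BusRd; mem=90
  op5 P0: store L0 := 12 → M/I on L0; bus BusRdX; mem=90
  op6 P1: load  L2 → I/S on L2; bus BusRd; mem=90
  op7 P0: load  L1 → M/I on L1; bus (none); mem=20
  op8 P1: load  L1 → S/S on L1; bus BusRd Flush; mem=34
  op9 P1: store L2 := 32 → I/M on L2; bus BusRdX; mem=90
  op10 P0: store L1 := 62 → M/I on L1; bus BusRdX; mem=34
  op11 P1: load  L0 → S/S on L0; bus BusRd Flush; mem=12
  op12 P0: load  L2 → S/S on L2; bus BusRd Flush; mem=32
  op13 P1: load  L0 → S/S on L0; bus (none); mem=12
  op14 P1: store L0 := 44 → I/M on L0; bus BusRdX; mem=12
  op15 P0: store L1 := 20 → M/I on L1; bus (none); mem=34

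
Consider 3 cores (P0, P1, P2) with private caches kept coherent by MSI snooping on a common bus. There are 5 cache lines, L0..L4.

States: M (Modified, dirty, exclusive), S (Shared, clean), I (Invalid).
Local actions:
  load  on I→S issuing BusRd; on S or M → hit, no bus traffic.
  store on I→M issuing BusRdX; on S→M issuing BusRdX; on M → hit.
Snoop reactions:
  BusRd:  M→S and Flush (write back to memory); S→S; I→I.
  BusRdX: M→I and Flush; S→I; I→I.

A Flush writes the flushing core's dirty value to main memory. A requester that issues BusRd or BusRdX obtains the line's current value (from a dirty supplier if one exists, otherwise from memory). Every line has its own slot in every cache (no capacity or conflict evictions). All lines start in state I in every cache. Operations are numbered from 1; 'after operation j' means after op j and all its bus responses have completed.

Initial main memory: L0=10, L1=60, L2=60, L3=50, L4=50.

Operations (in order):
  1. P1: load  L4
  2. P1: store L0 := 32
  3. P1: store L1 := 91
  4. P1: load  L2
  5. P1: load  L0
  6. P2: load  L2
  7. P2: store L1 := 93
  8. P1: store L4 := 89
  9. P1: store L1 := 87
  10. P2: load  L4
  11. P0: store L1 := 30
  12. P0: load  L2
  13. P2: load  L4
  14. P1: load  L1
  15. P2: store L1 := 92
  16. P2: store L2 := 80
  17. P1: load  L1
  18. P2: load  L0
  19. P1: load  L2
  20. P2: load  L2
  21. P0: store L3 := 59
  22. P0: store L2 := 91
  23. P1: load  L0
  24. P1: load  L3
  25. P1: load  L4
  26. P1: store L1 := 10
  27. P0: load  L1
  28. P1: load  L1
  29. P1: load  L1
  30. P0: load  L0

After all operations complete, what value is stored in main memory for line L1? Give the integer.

memory[L1] = 10

step 1: P1: load  L4  ⟶  ISI  (L4)  txn=BusRd  M[L4]=50
step 2: P1: store L0 := 32  ⟶  IMI  (L0)  txn=BusRdX  M[L0]=10
step 3: P1: store L1 := 91  ⟶  IMI  (L1)  txn=BusRdX  M[L1]=60
step 4: P1: load  L2  ⟶  ISI  (L2)  txn=BusRd  M[L2]=60
step 5: P1: load  L0  ⟶  IMI  (L0)  txn=∅  M[L0]=10
step 6: P2: load  L2  ⟶  ISS  (L2)  txn=BusRd  M[L2]=60
step 7: P2: store L1 := 93  ⟶  IIM  (L1)  txn=BusRdX+Flush  M[L1]=91
step 8: P1: store L4 := 89  ⟶  IMI  (L4)  txn=BusRdX  M[L4]=50
step 9: P1: store L1 := 87  ⟶  IMI  (L1)  txn=BusRdX+Flush  M[L1]=93
step 10: P2: load  L4  ⟶  ISS  (L4)  txn=BusRd+Flush  M[L4]=89
step 11: P0: store L1 := 30  ⟶  MII  (L1)  txn=BusRdX+Flush  M[L1]=87
step 12: P0: load  L2  ⟶  SSS  (L2)  txn=BusRd  M[L2]=60
step 13: P2: load  L4  ⟶  ISS  (L4)  txn=∅  M[L4]=89
step 14: P1: load  L1  ⟶  SSI  (L1)  txn=BusRd+Flush  M[L1]=30
step 15: P2: store L1 := 92  ⟶  IIM  (L1)  txn=BusRdX  M[L1]=30
step 16: P2: store L2 := 80  ⟶  IIM  (L2)  txn=BusRdX  M[L2]=60
step 17: P1: load  L1  ⟶  ISS  (L1)  txn=BusRd+Flush  M[L1]=92
step 18: P2: load  L0  ⟶  ISS  (L0)  txn=BusRd+Flush  M[L0]=32
step 19: P1: load  L2  ⟶  ISS  (L2)  txn=BusRd+Flush  M[L2]=80
step 20: P2: load  L2  ⟶  ISS  (L2)  txn=∅  M[L2]=80
step 21: P0: store L3 := 59  ⟶  MII  (L3)  txn=BusRdX  M[L3]=50
step 22: P0: store L2 := 91  ⟶  MII  (L2)  txn=BusRdX  M[L2]=80
step 23: P1: load  L0  ⟶  ISS  (L0)  txn=∅  M[L0]=32
step 24: P1: load  L3  ⟶  SSI  (L3)  txn=BusRd+Flush  M[L3]=59
step 25: P1: load  L4  ⟶  ISS  (L4)  txn=∅  M[L4]=89
step 26: P1: store L1 := 10  ⟶  IMI  (L1)  txn=BusRdX  M[L1]=92
step 27: P0: load  L1  ⟶  SSI  (L1)  txn=BusRd+Flush  M[L1]=10
step 28: P1: load  L1  ⟶  SSI  (L1)  txn=∅  M[L1]=10
step 29: P1: load  L1  ⟶  SSI  (L1)  txn=∅  M[L1]=10
step 30: P0: load  L0  ⟶  SSS  (L0)  txn=BusRd  M[L0]=32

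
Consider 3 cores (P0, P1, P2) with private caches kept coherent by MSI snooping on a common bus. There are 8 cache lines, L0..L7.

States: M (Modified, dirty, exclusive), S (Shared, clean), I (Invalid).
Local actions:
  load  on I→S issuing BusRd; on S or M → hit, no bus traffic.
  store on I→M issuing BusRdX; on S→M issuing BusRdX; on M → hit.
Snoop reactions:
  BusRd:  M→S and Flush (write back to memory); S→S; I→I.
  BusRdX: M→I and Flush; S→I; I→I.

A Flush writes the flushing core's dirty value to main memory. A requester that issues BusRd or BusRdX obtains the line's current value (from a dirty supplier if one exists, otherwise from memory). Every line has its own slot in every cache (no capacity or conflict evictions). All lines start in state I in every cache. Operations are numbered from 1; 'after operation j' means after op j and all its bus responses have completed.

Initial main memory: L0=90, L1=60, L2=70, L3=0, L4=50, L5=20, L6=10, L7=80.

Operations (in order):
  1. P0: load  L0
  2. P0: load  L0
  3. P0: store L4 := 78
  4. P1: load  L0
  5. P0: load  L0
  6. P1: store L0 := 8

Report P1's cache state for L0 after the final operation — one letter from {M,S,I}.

  op1 P0: load  L0 → S/I/I on L0; bus BusRd; mem=90
  op2 P0: load  L0 → S/I/I on L0; bus (none); mem=90
  op3 P0: store L4 := 78 → M/I/I on L4; bus BusRdX; mem=50
  op4 P1: load  L0 → S/S/I on L0; bus BusRd; mem=90
  op5 P0: load  L0 → S/S/I on L0; bus (none); mem=90
  op6 P1: store L0 := 8 → I/M/I on L0; bus BusRdX; mem=90

state = M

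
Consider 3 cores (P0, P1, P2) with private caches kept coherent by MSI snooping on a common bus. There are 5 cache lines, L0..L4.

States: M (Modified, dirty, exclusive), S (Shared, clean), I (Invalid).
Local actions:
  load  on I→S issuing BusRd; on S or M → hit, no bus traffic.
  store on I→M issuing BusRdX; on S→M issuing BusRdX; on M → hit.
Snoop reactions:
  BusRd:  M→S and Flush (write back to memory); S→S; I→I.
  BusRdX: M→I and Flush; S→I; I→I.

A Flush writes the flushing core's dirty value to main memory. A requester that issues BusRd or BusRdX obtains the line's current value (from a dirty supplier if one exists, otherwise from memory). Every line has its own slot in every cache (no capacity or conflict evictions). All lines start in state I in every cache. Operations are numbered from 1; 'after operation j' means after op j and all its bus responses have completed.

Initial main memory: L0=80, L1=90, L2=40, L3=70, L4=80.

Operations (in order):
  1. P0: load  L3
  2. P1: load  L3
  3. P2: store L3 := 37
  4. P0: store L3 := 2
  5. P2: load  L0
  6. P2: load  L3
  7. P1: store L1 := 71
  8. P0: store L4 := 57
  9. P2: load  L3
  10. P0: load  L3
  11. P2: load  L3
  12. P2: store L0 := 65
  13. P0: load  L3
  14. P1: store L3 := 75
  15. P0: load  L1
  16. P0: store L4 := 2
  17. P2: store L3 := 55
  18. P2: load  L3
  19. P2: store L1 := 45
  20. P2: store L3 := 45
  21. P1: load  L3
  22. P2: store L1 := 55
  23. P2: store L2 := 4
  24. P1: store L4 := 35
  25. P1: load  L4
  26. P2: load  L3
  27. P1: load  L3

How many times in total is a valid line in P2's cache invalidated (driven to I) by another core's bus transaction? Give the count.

invalidations = 2

[1] P0: load  L3 | P0:S(70), P1:I, P2:I | bus: BusRd
[2] P1: load  L3 | P0:S(70), P1:S(70), P2:I | bus: BusRd
[3] P2: store L3 := 37 | P0:I, P1:I, P2:M(37) | bus: BusRdX
[4] P0: store L3 := 2 | P0:M(2), P1:I, P2:I | bus: BusRdX,Flush
[5] P2: load  L0 | P0:I, P1:I, P2:S(80) | bus: BusRd
[6] P2: load  L3 | P0:S(2), P1:I, P2:S(2) | bus: BusRd,Flush
[7] P1: store L1 := 71 | P0:I, P1:M(71), P2:I | bus: BusRdX
[8] P0: store L4 := 57 | P0:M(57), P1:I, P2:I | bus: BusRdX
[9] P2: load  L3 | P0:S(2), P1:I, P2:S(2) | bus: none
[10] P0: load  L3 | P0:S(2), P1:I, P2:S(2) | bus: none
[11] P2: load  L3 | P0:S(2), P1:I, P2:S(2) | bus: none
[12] P2: store L0 := 65 | P0:I, P1:I, P2:M(65) | bus: BusRdX
[13] P0: load  L3 | P0:S(2), P1:I, P2:S(2) | bus: none
[14] P1: store L3 := 75 | P0:I, P1:M(75), P2:I | bus: BusRdX
[15] P0: load  L1 | P0:S(71), P1:S(71), P2:I | bus: BusRd,Flush
[16] P0: store L4 := 2 | P0:M(2), P1:I, P2:I | bus: none
[17] P2: store L3 := 55 | P0:I, P1:I, P2:M(55) | bus: BusRdX,Flush
[18] P2: load  L3 | P0:I, P1:I, P2:M(55) | bus: none
[19] P2: store L1 := 45 | P0:I, P1:I, P2:M(45) | bus: BusRdX
[20] P2: store L3 := 45 | P0:I, P1:I, P2:M(45) | bus: none
[21] P1: load  L3 | P0:I, P1:S(45), P2:S(45) | bus: BusRd,Flush
[22] P2: store L1 := 55 | P0:I, P1:I, P2:M(55) | bus: none
[23] P2: store L2 := 4 | P0:I, P1:I, P2:M(4) | bus: BusRdX
[24] P1: store L4 := 35 | P0:I, P1:M(35), P2:I | bus: BusRdX,Flush
[25] P1: load  L4 | P0:I, P1:M(35), P2:I | bus: none
[26] P2: load  L3 | P0:I, P1:S(45), P2:S(45) | bus: none
[27] P1: load  L3 | P0:I, P1:S(45), P2:S(45) | bus: none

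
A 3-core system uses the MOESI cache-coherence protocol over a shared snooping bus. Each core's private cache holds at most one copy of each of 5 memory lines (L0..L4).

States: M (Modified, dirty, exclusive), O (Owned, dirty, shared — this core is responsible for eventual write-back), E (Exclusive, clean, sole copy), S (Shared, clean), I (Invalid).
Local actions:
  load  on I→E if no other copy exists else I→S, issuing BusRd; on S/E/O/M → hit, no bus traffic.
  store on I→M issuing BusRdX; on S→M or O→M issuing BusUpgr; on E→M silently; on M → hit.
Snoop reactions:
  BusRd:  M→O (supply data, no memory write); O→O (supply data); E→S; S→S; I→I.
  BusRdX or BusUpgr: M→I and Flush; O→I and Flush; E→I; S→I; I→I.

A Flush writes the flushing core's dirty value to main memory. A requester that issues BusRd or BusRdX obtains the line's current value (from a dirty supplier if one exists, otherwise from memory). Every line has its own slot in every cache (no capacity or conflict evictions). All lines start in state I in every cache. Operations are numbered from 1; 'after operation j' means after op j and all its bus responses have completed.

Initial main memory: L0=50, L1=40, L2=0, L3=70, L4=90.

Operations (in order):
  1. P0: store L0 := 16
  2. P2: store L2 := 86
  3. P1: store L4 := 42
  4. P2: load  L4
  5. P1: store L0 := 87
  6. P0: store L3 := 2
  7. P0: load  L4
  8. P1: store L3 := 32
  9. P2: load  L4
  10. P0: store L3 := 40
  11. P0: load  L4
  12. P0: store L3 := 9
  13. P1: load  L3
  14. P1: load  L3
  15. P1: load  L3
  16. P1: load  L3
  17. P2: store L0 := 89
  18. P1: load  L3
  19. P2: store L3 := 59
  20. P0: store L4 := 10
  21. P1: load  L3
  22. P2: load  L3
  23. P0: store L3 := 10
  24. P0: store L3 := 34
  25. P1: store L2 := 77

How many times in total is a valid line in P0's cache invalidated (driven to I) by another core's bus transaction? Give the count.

step 1: P0: store L0 := 16  ⟶  MII  (L0)  txn=BusRdX  M[L0]=50
step 2: P2: store L2 := 86  ⟶  IIM  (L2)  txn=BusRdX  M[L2]=0
step 3: P1: store L4 := 42  ⟶  IMI  (L4)  txn=BusRdX  M[L4]=90
step 4: P2: load  L4  ⟶  IOS  (L4)  txn=BusRd  M[L4]=90
step 5: P1: store L0 := 87  ⟶  IMI  (L0)  txn=BusRdX+Flush  M[L0]=16
step 6: P0: store L3 := 2  ⟶  MII  (L3)  txn=BusRdX  M[L3]=70
step 7: P0: load  L4  ⟶  SOS  (L4)  txn=BusRd  M[L4]=90
step 8: P1: store L3 := 32  ⟶  IMI  (L3)  txn=BusRdX+Flush  M[L3]=2
step 9: P2: load  L4  ⟶  SOS  (L4)  txn=∅  M[L4]=90
step 10: P0: store L3 := 40  ⟶  MII  (L3)  txn=BusRdX+Flush  M[L3]=32
step 11: P0: load  L4  ⟶  SOS  (L4)  txn=∅  M[L4]=90
step 12: P0: store L3 := 9  ⟶  MII  (L3)  txn=∅  M[L3]=32
step 13: P1: load  L3  ⟶  OSI  (L3)  txn=BusRd  M[L3]=32
step 14: P1: load  L3  ⟶  OSI  (L3)  txn=∅  M[L3]=32
step 15: P1: load  L3  ⟶  OSI  (L3)  txn=∅  M[L3]=32
step 16: P1: load  L3  ⟶  OSI  (L3)  txn=∅  M[L3]=32
step 17: P2: store L0 := 89  ⟶  IIM  (L0)  txn=BusRdX+Flush  M[L0]=87
step 18: P1: load  L3  ⟶  OSI  (L3)  txn=∅  M[L3]=32
step 19: P2: store L3 := 59  ⟶  IIM  (L3)  txn=BusRdX+Flush  M[L3]=9
step 20: P0: store L4 := 10  ⟶  MII  (L4)  txn=BusUpgr+Flush  M[L4]=42
step 21: P1: load  L3  ⟶  ISO  (L3)  txn=BusRd  M[L3]=9
step 22: P2: load  L3  ⟶  ISO  (L3)  txn=∅  M[L3]=9
step 23: P0: store L3 := 10  ⟶  MII  (L3)  txn=BusRdX+Flush  M[L3]=59
step 24: P0: store L3 := 34  ⟶  MII  (L3)  txn=∅  M[L3]=59
step 25: P1: store L2 := 77  ⟶  IMI  (L2)  txn=BusRdX+Flush  M[L2]=86

invalidations = 3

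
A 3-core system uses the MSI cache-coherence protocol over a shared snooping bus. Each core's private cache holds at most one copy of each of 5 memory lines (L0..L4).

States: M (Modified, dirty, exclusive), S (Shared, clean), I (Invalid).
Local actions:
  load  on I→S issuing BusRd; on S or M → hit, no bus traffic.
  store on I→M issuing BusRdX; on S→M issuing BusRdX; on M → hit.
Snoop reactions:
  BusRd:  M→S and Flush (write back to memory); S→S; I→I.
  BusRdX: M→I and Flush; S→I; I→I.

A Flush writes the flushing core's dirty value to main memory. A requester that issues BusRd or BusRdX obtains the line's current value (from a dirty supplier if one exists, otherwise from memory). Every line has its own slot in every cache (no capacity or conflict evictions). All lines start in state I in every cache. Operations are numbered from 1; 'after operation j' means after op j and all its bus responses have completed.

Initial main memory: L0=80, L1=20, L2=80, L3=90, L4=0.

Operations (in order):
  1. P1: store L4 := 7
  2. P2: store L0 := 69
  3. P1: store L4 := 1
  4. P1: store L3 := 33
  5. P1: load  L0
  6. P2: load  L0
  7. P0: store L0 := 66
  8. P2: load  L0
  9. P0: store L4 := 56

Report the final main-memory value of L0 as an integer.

[1] P1: store L4 := 7 | P0:I, P1:M(7), P2:I | bus: BusRdX
[2] P2: store L0 := 69 | P0:I, P1:I, P2:M(69) | bus: BusRdX
[3] P1: store L4 := 1 | P0:I, P1:M(1), P2:I | bus: none
[4] P1: store L3 := 33 | P0:I, P1:M(33), P2:I | bus: BusRdX
[5] P1: load  L0 | P0:I, P1:S(69), P2:S(69) | bus: BusRd,Flush
[6] P2: load  L0 | P0:I, P1:S(69), P2:S(69) | bus: none
[7] P0: store L0 := 66 | P0:M(66), P1:I, P2:I | bus: BusRdX
[8] P2: load  L0 | P0:S(66), P1:I, P2:S(66) | bus: BusRd,Flush
[9] P0: store L4 := 56 | P0:M(56), P1:I, P2:I | bus: BusRdX,Flush

memory[L0] = 66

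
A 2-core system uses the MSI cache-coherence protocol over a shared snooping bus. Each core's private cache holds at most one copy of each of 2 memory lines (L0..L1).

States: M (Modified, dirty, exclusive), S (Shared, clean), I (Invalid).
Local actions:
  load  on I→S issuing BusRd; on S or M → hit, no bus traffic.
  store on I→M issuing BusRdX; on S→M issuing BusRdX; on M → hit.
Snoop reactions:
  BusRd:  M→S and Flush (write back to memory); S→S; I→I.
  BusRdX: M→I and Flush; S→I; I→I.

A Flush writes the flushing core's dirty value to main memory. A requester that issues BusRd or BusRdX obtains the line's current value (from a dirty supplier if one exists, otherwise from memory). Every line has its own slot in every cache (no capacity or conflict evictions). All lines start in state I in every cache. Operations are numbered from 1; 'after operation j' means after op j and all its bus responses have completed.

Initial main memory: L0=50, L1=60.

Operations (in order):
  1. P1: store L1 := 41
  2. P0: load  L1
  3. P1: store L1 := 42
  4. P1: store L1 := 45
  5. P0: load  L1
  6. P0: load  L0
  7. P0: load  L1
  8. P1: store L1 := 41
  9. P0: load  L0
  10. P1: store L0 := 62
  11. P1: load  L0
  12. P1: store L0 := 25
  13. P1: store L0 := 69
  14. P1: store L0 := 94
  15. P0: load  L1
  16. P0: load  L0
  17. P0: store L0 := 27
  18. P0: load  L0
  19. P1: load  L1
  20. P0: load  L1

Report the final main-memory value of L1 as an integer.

[1] P1: store L1 := 41 | P0:I, P1:M(41) | bus: BusRdX
[2] P0: load  L1 | P0:S(41), P1:S(41) | bus: BusRd,Flush
[3] P1: store L1 := 42 | P0:I, P1:M(42) | bus: BusRdX
[4] P1: store L1 := 45 | P0:I, P1:M(45) | bus: none
[5] P0: load  L1 | P0:S(45), P1:S(45) | bus: BusRd,Flush
[6] P0: load  L0 | P0:S(50), P1:I | bus: BusRd
[7] P0: load  L1 | P0:S(45), P1:S(45) | bus: none
[8] P1: store L1 := 41 | P0:I, P1:M(41) | bus: BusRdX
[9] P0: load  L0 | P0:S(50), P1:I | bus: none
[10] P1: store L0 := 62 | P0:I, P1:M(62) | bus: BusRdX
[11] P1: load  L0 | P0:I, P1:M(62) | bus: none
[12] P1: store L0 := 25 | P0:I, P1:M(25) | bus: none
[13] P1: store L0 := 69 | P0:I, P1:M(69) | bus: none
[14] P1: store L0 := 94 | P0:I, P1:M(94) | bus: none
[15] P0: load  L1 | P0:S(41), P1:S(41) | bus: BusRd,Flush
[16] P0: load  L0 | P0:S(94), P1:S(94) | bus: BusRd,Flush
[17] P0: store L0 := 27 | P0:M(27), P1:I | bus: BusRdX
[18] P0: load  L0 | P0:M(27), P1:I | bus: none
[19] P1: load  L1 | P0:S(41), P1:S(41) | bus: none
[20] P0: load  L1 | P0:S(41), P1:S(41) | bus: none

memory[L1] = 41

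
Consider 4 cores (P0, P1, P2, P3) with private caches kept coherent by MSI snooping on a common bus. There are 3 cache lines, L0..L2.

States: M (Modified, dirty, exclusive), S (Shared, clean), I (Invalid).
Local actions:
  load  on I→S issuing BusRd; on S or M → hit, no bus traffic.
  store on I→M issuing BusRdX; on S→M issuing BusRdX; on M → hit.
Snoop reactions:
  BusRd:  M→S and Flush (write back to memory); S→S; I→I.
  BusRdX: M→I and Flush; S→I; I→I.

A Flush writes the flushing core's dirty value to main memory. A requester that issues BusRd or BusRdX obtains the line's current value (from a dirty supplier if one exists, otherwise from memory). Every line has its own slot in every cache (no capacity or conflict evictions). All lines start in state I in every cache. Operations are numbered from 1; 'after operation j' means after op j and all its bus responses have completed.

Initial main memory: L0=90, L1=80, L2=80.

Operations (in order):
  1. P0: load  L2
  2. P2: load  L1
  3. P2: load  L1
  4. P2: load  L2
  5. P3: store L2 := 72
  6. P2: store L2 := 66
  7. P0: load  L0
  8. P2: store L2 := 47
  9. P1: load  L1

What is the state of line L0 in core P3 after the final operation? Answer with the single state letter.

state = I

[1] P0: load  L2 | P0:S(80), P1:I, P2:I, P3:I | bus: BusRd
[2] P2: load  L1 | P0:I, P1:I, P2:S(80), P3:I | bus: BusRd
[3] P2: load  L1 | P0:I, P1:I, P2:S(80), P3:I | bus: none
[4] P2: load  L2 | P0:S(80), P1:I, P2:S(80), P3:I | bus: BusRd
[5] P3: store L2 := 72 | P0:I, P1:I, P2:I, P3:M(72) | bus: BusRdX
[6] P2: store L2 := 66 | P0:I, P1:I, P2:M(66), P3:I | bus: BusRdX,Flush
[7] P0: load  L0 | P0:S(90), P1:I, P2:I, P3:I | bus: BusRd
[8] P2: store L2 := 47 | P0:I, P1:I, P2:M(47), P3:I | bus: none
[9] P1: load  L1 | P0:I, P1:S(80), P2:S(80), P3:I | bus: BusRd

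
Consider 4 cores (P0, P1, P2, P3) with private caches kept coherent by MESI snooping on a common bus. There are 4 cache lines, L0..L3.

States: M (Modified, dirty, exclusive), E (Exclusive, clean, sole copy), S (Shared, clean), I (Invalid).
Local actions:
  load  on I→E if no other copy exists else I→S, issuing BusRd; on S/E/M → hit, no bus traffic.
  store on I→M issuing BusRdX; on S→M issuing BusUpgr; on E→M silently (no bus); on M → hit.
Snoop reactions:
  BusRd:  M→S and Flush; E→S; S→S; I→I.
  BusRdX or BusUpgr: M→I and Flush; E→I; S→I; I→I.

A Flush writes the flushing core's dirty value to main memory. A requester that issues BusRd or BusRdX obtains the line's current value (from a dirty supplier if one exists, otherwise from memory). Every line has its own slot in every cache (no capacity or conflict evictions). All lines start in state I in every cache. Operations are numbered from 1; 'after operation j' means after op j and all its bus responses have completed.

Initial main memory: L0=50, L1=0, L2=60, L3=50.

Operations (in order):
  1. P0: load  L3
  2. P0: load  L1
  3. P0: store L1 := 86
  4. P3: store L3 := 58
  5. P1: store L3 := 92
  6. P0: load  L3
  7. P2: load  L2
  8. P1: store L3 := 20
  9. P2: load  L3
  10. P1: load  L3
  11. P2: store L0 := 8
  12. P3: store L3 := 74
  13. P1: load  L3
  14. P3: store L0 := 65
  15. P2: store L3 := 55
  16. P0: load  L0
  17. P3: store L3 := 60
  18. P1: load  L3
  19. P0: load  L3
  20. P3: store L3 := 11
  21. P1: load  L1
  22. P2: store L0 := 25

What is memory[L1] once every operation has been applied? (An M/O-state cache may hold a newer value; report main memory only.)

  op1 P0: load  L3 → E/I/I/I on L3; bus BusRd; mem=50
  op2 P0: load  L1 → E/I/I/I on L1; bus BusRd; mem=0
  op3 P0: store L1 := 86 → M/I/I/I on L1; bus (none); mem=0
  op4 P3: store L3 := 58 → I/I/I/M on L3; bus BusRdX; mem=50
  op5 P1: store L3 := 92 → I/M/I/I on L3; bus BusRdX Flush; mem=58
  op6 P0: load  L3 → S/S/I/I on L3; bus BusRd Flush; mem=92
  op7 P2: load  L2 → I/I/E/I on L2; bus BusRd; mem=60
  op8 P1: store L3 := 20 → I/M/I/I on L3; bus BusUpgr; mem=92
  op9 P2: load  L3 → I/S/S/I on L3; bus BusRd Flush; mem=20
  op10 P1: load  L3 → I/S/S/I on L3; bus (none); mem=20
  op11 P2: store L0 := 8 → I/I/M/I on L0; bus BusRdX; mem=50
  op12 P3: store L3 := 74 → I/I/I/M on L3; bus BusRdX; mem=20
  op13 P1: load  L3 → I/S/I/S on L3; bus BusRd Flush; mem=74
  op14 P3: store L0 := 65 → I/I/I/M on L0; bus BusRdX Flush; mem=8
  op15 P2: store L3 := 55 → I/I/M/I on L3; bus BusRdX; mem=74
  op16 P0: load  L0 → S/I/I/S on L0; bus BusRd Flush; mem=65
  op17 P3: store L3 := 60 → I/I/I/M on L3; bus BusRdX Flush; mem=55
  op18 P1: load  L3 → I/S/I/S on L3; bus BusRd Flush; mem=60
  op19 P0: load  L3 → S/S/I/S on L3; bus BusRd; mem=60
  op20 P3: store L3 := 11 → I/I/I/M on L3; bus BusUpgr; mem=60
  op21 P1: load  L1 → S/S/I/I on L1; bus BusRd Flush; mem=86
  op22 P2: store L0 := 25 → I/I/M/I on L0; bus BusRdX; mem=65

memory[L1] = 86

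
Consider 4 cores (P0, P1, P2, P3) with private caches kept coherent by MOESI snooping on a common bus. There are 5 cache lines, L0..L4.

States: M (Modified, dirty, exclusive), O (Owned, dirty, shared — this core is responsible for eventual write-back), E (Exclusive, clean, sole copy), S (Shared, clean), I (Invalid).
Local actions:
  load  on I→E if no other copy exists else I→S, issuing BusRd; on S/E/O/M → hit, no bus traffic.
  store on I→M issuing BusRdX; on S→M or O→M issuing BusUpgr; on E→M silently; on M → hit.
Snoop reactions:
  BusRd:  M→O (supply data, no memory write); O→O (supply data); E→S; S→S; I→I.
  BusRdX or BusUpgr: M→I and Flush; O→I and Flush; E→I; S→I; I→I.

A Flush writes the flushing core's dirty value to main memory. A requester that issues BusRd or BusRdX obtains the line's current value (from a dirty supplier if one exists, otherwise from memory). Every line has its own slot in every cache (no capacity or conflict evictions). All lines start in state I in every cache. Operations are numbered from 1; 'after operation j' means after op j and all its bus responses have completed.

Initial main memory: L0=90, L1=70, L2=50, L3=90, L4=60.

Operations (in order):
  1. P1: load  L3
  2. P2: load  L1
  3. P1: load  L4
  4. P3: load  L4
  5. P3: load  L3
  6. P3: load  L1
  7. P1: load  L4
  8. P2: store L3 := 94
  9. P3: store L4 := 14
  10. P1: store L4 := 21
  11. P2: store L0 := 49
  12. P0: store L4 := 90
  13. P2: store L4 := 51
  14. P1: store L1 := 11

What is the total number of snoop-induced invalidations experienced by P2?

  op1 P1: load  L3 → I/E/I/I on L3; bus BusRd; mem=90
  op2 P2: load  L1 → I/I/E/I on L1; bus BusRd; mem=70
  op3 P1: load  L4 → I/E/I/I on L4; bus BusRd; mem=60
  op4 P3: load  L4 → I/S/I/S on L4; bus BusRd; mem=60
  op5 P3: load  L3 → I/S/I/S on L3; bus BusRd; mem=90
  op6 P3: load  L1 → I/I/S/S on L1; bus BusRd; mem=70
  op7 P1: load  L4 → I/S/I/S on L4; bus (none); mem=60
  op8 P2: store L3 := 94 → I/I/M/I on L3; bus BusRdX; mem=90
  op9 P3: store L4 := 14 → I/I/I/M on L4; bus BusUpgr; mem=60
  op10 P1: store L4 := 21 → I/M/I/I on L4; bus BusRdX Flush; mem=14
  op11 P2: store L0 := 49 → I/I/M/I on L0; bus BusRdX; mem=90
  op12 P0: store L4 := 90 → M/I/I/I on L4; bus BusRdX Flush; mem=21
  op13 P2: store L4 := 51 → I/I/M/I on L4; bus BusRdX Flush; mem=90
  op14 P1: store L1 := 11 → I/M/I/I on L1; bus BusRdX; mem=70

invalidations = 1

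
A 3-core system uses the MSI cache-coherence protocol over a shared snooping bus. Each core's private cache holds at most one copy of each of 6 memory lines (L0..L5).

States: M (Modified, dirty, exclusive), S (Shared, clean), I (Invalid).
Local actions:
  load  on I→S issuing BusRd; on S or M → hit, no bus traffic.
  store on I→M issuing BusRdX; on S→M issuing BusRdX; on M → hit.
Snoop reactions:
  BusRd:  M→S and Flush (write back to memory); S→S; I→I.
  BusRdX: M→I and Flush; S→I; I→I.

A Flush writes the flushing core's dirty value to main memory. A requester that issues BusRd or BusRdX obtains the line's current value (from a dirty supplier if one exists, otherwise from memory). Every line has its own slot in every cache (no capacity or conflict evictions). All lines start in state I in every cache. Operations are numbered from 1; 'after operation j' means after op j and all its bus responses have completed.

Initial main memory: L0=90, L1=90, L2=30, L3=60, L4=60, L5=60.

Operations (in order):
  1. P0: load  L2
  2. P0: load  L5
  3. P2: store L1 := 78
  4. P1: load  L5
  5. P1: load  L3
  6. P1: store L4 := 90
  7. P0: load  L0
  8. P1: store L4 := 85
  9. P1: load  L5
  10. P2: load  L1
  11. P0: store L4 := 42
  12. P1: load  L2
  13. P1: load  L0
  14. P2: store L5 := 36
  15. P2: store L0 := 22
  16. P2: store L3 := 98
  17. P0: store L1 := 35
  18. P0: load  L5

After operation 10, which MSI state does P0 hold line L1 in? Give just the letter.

[1] P0: load  L2 | P0:S(30), P1:I, P2:I | bus: BusRd
[2] P0: load  L5 | P0:S(60), P1:I, P2:I | bus: BusRd
[3] P2: store L1 := 78 | P0:I, P1:I, P2:M(78) | bus: BusRdX
[4] P1: load  L5 | P0:S(60), P1:S(60), P2:I | bus: BusRd
[5] P1: load  L3 | P0:I, P1:S(60), P2:I | bus: BusRd
[6] P1: store L4 := 90 | P0:I, P1:M(90), P2:I | bus: BusRdX
[7] P0: load  L0 | P0:S(90), P1:I, P2:I | bus: BusRd
[8] P1: store L4 := 85 | P0:I, P1:M(85), P2:I | bus: none
[9] P1: load  L5 | P0:S(60), P1:S(60), P2:I | bus: none
[10] P2: load  L1 | P0:I, P1:I, P2:M(78) | bus: none
[11] P0: store L4 := 42 | P0:M(42), P1:I, P2:I | bus: BusRdX,Flush
[12] P1: load  L2 | P0:S(30), P1:S(30), P2:I | bus: BusRd
[13] P1: load  L0 | P0:S(90), P1:S(90), P2:I | bus: BusRd
[14] P2: store L5 := 36 | P0:I, P1:I, P2:M(36) | bus: BusRdX
[15] P2: store L0 := 22 | P0:I, P1:I, P2:M(22) | bus: BusRdX
[16] P2: store L3 := 98 | P0:I, P1:I, P2:M(98) | bus: BusRdX
[17] P0: store L1 := 35 | P0:M(35), P1:I, P2:I | bus: BusRdX,Flush
[18] P0: load  L5 | P0:S(36), P1:I, P2:S(36) | bus: BusRd,Flush

state = I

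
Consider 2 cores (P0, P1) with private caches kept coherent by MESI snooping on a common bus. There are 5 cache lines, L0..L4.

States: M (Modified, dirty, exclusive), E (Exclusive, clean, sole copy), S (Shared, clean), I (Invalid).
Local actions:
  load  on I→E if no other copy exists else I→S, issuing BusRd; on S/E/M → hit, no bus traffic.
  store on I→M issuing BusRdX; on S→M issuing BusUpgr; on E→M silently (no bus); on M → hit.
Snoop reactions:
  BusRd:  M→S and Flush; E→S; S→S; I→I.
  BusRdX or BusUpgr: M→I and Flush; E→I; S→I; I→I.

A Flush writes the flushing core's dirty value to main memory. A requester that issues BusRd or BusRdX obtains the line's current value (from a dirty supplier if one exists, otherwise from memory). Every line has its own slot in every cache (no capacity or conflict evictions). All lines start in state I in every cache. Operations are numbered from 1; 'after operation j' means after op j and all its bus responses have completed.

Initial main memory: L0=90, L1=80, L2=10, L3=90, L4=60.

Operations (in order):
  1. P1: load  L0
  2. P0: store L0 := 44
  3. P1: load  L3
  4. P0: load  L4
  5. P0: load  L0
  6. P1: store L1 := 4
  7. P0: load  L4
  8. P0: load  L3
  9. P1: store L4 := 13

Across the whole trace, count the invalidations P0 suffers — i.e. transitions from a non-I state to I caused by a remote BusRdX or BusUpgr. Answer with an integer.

invalidations = 1

step 1: P1: load  L0  ⟶  IE  (L0)  txn=BusRd  M[L0]=90
step 2: P0: store L0 := 44  ⟶  MI  (L0)  txn=BusRdX  M[L0]=90
step 3: P1: load  L3  ⟶  IE  (L3)  txn=BusRd  M[L3]=90
step 4: P0: load  L4  ⟶  EI  (L4)  txn=BusRd  M[L4]=60
step 5: P0: load  L0  ⟶  MI  (L0)  txn=∅  M[L0]=90
step 6: P1: store L1 := 4  ⟶  IM  (L1)  txn=BusRdX  M[L1]=80
step 7: P0: load  L4  ⟶  EI  (L4)  txn=∅  M[L4]=60
step 8: P0: load  L3  ⟶  SS  (L3)  txn=BusRd  M[L3]=90
step 9: P1: store L4 := 13  ⟶  IM  (L4)  txn=BusRdX  M[L4]=60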